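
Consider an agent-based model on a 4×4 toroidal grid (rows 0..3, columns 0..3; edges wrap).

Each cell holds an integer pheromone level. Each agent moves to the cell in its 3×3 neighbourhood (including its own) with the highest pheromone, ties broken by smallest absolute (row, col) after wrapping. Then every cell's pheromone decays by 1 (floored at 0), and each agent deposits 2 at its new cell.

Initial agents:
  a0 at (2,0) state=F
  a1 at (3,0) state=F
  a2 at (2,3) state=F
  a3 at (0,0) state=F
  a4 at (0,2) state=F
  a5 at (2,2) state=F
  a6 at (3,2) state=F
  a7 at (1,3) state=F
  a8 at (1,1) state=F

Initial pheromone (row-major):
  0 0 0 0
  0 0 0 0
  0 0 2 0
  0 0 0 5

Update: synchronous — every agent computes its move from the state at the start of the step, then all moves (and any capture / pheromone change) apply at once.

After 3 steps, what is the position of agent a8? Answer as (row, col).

(3, 3)

t=1: a0@(3,3) a1@(3,3) a2@(3,3) a3@(3,3) a4@(3,3) a5@(3,3) a6@(3,3) a7@(2,2) a8@(2,2) | pheromone: 0 0 0 0 / 0 0 0 0 / 0 0 5 0 / 0 0 0 18
t=2: a0@(3,3) a1@(3,3) a2@(3,3) a3@(3,3) a4@(3,3) a5@(3,3) a6@(3,3) a7@(3,3) a8@(3,3) | pheromone: 0 0 0 0 / 0 0 0 0 / 0 0 4 0 / 0 0 0 35
t=3: a0@(3,3) a1@(3,3) a2@(3,3) a3@(3,3) a4@(3,3) a5@(3,3) a6@(3,3) a7@(3,3) a8@(3,3) | pheromone: 0 0 0 0 / 0 0 0 0 / 0 0 3 0 / 0 0 0 52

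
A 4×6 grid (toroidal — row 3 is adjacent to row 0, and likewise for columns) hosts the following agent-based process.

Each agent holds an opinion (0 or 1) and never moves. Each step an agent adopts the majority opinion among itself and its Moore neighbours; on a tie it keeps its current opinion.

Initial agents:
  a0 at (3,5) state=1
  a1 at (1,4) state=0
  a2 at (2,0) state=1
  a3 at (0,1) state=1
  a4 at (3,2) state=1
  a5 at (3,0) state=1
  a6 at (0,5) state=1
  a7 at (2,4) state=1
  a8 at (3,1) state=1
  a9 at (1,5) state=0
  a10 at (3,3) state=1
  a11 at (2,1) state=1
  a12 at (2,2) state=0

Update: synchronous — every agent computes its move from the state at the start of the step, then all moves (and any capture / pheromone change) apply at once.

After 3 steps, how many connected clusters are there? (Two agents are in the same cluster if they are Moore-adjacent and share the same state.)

1

t=1: a0@(3,5):1 a1@(1,4):0 a2@(2,0):1 a3@(0,1):1 a4@(3,2):1 a5@(3,0):1 a6@(0,5):1 a7@(2,4):1 a8@(3,1):1 a9@(1,5):1 a10@(3,3):1 a11@(2,1):1 a12@(2,2):1
t=2: a0@(3,5):1 a1@(1,4):1 a2@(2,0):1 a3@(0,1):1 a4@(3,2):1 a5@(3,0):1 a6@(0,5):1 a7@(2,4):1 a8@(3,1):1 a9@(1,5):1 a10@(3,3):1 a11@(2,1):1 a12@(2,2):1
t=3: (unchanged — steady state)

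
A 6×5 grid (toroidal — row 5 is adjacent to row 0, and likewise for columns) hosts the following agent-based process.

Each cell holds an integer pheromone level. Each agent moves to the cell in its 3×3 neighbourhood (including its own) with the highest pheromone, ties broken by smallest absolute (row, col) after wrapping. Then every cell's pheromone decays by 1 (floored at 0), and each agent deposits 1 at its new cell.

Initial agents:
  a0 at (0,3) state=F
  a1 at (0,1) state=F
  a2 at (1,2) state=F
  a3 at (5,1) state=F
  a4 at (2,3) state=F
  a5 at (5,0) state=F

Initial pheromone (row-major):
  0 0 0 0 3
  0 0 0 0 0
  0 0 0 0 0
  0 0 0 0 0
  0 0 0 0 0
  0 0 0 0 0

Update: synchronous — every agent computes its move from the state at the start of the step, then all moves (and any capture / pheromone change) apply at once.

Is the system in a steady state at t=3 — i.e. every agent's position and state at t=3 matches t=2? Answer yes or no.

t=1: a0@(0,4) a1@(0,0) a2@(0,1) a3@(0,0) a4@(1,2) a5@(0,4) | pheromone: 2 1 0 0 4 / 0 0 1 0 0 / 0 0 0 0 0 / 0 0 0 0 0 / 0 0 0 0 0 / 0 0 0 0 0
t=2: a0@(0,4) a1@(0,4) a2@(0,0) a3@(0,4) a4@(0,1) a5@(0,4) | pheromone: 2 1 0 0 7 / 0 0 0 0 0 / 0 0 0 0 0 / 0 0 0 0 0 / 0 0 0 0 0 / 0 0 0 0 0
t=3: a0@(0,4) a1@(0,4) a2@(0,4) a3@(0,4) a4@(0,0) a5@(0,4) | pheromone: 2 0 0 0 11 / 0 0 0 0 0 / 0 0 0 0 0 / 0 0 0 0 0 / 0 0 0 0 0 / 0 0 0 0 0

no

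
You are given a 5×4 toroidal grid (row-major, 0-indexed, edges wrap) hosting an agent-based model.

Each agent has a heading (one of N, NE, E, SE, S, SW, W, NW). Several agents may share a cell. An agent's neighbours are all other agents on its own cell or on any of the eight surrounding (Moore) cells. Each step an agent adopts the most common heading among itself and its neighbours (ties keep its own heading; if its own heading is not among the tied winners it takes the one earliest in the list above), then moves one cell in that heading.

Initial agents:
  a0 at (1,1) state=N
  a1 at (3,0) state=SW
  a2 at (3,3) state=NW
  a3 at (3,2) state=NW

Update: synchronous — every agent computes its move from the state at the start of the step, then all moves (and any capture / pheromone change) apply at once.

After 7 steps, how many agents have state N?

t=1: a0@(0,1):N a1@(4,3):SW a2@(2,2):NW a3@(2,1):NW
t=2: a0@(4,1):N a1@(0,2):SW a2@(1,1):NW a3@(1,0):NW
t=3: a0@(3,1):N a1@(1,1):SW a2@(0,0):NW a3@(0,3):NW
t=4: a0@(2,1):N a1@(2,0):SW a2@(4,3):NW a3@(4,2):NW
t=5: a0@(1,1):N a1@(3,3):SW a2@(3,2):NW a3@(3,1):NW
t=6: a0@(0,1):N a1@(4,2):SW a2@(2,1):NW a3@(2,0):NW
t=7: a0@(4,1):N a1@(0,1):SW a2@(1,0):NW a3@(1,3):NW

1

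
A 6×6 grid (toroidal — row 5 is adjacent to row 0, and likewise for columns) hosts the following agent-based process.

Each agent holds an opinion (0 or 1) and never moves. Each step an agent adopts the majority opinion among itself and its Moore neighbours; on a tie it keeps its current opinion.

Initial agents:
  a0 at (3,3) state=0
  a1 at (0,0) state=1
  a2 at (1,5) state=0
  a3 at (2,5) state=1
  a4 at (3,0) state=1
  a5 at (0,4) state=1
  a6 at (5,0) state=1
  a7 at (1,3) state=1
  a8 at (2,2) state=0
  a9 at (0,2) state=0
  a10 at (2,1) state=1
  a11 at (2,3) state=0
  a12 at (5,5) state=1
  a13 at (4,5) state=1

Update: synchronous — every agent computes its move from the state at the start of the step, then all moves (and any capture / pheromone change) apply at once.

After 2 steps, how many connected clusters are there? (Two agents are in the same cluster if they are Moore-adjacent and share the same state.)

2

t=1: a0@(3,3):0 a1@(0,0):1 a2@(1,5):1 a3@(2,5):1 a4@(3,0):1 a5@(0,4):1 a6@(5,0):1 a7@(1,3):0 a8@(2,2):0 a9@(0,2):0 a10@(2,1):1 a11@(2,3):0 a12@(5,5):1 a13@(4,5):1
t=2: (unchanged — steady state)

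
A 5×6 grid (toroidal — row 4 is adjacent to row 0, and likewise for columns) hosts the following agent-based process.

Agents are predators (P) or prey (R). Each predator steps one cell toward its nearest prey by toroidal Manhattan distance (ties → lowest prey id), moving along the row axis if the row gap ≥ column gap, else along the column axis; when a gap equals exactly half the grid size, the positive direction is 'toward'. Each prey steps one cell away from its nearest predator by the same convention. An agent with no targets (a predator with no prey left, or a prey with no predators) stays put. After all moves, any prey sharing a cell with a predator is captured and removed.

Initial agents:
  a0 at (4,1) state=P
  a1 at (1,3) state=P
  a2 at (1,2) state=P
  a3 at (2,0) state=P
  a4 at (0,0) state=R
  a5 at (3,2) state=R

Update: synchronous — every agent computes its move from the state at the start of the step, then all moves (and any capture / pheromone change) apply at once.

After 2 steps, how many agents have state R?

0

t=1: a0@(0,1):P a1@(2,3):P a2@(2,2):P a3@(1,0):P
t=2: (unchanged — steady state)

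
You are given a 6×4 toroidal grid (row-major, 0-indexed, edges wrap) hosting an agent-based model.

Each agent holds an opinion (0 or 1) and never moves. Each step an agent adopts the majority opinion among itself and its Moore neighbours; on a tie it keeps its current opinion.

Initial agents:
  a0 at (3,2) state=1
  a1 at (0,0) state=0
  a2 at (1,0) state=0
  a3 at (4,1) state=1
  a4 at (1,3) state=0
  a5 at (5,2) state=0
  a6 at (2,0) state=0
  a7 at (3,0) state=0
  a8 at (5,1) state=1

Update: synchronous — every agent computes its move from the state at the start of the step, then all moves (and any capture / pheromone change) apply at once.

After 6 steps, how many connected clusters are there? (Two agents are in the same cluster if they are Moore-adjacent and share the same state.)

2

t=1: a0@(3,2):1 a1@(0,0):0 a2@(1,0):0 a3@(4,1):1 a4@(1,3):0 a5@(5,2):1 a6@(2,0):0 a7@(3,0):0 a8@(5,1):1
t=2: (unchanged — steady state)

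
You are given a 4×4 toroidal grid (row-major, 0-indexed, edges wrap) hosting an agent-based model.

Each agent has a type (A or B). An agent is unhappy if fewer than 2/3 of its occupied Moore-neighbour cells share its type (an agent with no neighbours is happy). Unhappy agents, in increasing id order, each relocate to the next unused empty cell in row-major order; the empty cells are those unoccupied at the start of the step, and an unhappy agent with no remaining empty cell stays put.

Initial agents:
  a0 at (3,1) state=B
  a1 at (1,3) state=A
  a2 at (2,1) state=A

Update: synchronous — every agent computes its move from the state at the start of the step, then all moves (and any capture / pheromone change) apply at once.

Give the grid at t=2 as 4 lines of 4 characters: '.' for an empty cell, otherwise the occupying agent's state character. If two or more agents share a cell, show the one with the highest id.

..BA
A...
....
....

t=1: a0@(0,0):B a1@(1,3):A a2@(0,1):A
t=2: a0@(0,2):B a1@(0,3):A a2@(1,0):A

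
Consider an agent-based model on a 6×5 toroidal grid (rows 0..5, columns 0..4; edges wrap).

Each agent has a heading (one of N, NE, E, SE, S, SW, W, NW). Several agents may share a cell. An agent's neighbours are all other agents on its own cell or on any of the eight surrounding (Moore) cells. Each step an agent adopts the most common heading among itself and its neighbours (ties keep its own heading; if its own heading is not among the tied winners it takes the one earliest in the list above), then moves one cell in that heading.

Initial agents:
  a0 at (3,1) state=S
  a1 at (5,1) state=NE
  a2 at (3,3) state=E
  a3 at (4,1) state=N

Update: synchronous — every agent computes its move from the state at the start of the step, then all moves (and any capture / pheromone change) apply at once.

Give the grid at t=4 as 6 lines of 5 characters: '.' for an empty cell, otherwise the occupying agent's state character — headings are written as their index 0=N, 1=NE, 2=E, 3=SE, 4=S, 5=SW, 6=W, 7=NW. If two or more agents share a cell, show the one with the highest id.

t=1: a0@(4,1):S a1@(4,2):NE a2@(3,4):E a3@(3,1):N
t=2: a0@(5,1):S a1@(3,3):NE a2@(3,0):E a3@(2,1):N
t=3: a0@(0,1):S a1@(2,4):NE a2@(3,1):E a3@(1,1):N
t=4: a0@(1,1):S a1@(1,0):NE a2@(3,2):E a3@(0,1):N

.0...
14...
.....
..2..
.....
.....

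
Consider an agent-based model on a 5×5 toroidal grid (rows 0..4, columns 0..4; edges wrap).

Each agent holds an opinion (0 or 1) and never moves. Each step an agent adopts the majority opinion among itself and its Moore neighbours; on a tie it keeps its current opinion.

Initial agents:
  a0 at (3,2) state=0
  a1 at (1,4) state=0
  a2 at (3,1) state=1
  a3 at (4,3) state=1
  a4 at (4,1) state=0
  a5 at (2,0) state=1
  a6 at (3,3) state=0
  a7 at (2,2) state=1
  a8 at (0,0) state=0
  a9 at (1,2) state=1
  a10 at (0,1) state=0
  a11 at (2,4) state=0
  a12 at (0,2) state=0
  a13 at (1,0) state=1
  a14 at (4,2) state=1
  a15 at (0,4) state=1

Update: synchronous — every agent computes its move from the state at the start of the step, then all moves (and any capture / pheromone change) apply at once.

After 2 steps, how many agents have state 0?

t=1: a0@(3,2):1 a1@(1,4):0 a2@(3,1):1 a3@(4,3):1 a4@(4,1):0 a5@(2,0):1 a6@(3,3):0 a7@(2,2):1 a8@(0,0):0 a9@(1,2):1 a10@(0,1):0 a11@(2,4):0 a12@(0,2):0 a13@(1,0):0 a14@(4,2):0 a15@(0,4):1
t=2: a0@(3,2):1 a1@(1,4):0 a2@(3,1):1 a3@(4,3):1 a4@(4,1):0 a5@(2,0):0 a6@(3,3):0 a7@(2,2):1 a8@(0,0):0 a9@(1,2):1 a10@(0,1):0 a11@(2,4):0 a12@(0,2):0 a13@(1,0):0 a14@(4,2):0 a15@(0,4):0

11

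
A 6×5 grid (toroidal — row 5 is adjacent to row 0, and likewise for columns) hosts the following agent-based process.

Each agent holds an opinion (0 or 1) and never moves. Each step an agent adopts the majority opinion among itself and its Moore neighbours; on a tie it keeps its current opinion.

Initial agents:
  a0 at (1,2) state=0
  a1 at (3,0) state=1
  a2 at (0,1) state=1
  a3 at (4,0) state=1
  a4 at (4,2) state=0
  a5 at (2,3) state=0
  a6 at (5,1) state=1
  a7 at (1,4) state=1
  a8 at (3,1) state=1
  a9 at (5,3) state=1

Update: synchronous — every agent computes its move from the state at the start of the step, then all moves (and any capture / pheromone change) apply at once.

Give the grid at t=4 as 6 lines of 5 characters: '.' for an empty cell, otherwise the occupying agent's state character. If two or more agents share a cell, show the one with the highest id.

.1...
..0.1
...0.
11...
1.1..
.1.1.

t=1: a0@(1,2):0 a1@(3,0):1 a2@(0,1):1 a3@(4,0):1 a4@(4,2):1 a5@(2,3):0 a6@(5,1):1 a7@(1,4):1 a8@(3,1):1 a9@(5,3):1
t=2: (unchanged — steady state)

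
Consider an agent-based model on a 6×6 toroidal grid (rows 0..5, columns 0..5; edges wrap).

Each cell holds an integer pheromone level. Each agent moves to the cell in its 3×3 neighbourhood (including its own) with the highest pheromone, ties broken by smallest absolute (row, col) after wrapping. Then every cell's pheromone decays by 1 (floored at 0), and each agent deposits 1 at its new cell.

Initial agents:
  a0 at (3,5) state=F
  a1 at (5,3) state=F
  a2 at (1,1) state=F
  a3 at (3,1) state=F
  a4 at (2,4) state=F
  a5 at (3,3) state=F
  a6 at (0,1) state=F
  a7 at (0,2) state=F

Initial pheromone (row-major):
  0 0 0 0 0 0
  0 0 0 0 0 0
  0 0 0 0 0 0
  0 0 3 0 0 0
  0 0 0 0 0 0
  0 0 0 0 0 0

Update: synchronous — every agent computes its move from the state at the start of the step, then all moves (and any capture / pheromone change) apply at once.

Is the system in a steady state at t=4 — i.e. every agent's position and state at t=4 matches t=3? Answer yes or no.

no

t=1: a0@(2,0) a1@(0,2) a2@(0,0) a3@(3,2) a4@(1,3) a5@(3,2) a6@(0,0) a7@(0,1) | pheromone: 2 1 1 0 0 0 / 0 0 0 1 0 0 / 1 0 0 0 0 0 / 0 0 4 0 0 0 / 0 0 0 0 0 0 / 0 0 0 0 0 0
t=2: a0@(2,0) a1@(0,1) a2@(0,0) a3@(3,2) a4@(0,2) a5@(3,2) a6@(0,0) a7@(0,0) | pheromone: 4 1 1 0 0 0 / 0 0 0 0 0 0 / 1 0 0 0 0 0 / 0 0 5 0 0 0 / 0 0 0 0 0 0 / 0 0 0 0 0 0
t=3: a0@(2,0) a1@(0,0) a2@(0,0) a3@(3,2) a4@(0,1) a5@(3,2) a6@(0,0) a7@(0,0) | pheromone: 7 1 0 0 0 0 / 0 0 0 0 0 0 / 1 0 0 0 0 0 / 0 0 6 0 0 0 / 0 0 0 0 0 0 / 0 0 0 0 0 0
t=4: a0@(2,0) a1@(0,0) a2@(0,0) a3@(3,2) a4@(0,0) a5@(3,2) a6@(0,0) a7@(0,0) | pheromone: 11 0 0 0 0 0 / 0 0 0 0 0 0 / 1 0 0 0 0 0 / 0 0 7 0 0 0 / 0 0 0 0 0 0 / 0 0 0 0 0 0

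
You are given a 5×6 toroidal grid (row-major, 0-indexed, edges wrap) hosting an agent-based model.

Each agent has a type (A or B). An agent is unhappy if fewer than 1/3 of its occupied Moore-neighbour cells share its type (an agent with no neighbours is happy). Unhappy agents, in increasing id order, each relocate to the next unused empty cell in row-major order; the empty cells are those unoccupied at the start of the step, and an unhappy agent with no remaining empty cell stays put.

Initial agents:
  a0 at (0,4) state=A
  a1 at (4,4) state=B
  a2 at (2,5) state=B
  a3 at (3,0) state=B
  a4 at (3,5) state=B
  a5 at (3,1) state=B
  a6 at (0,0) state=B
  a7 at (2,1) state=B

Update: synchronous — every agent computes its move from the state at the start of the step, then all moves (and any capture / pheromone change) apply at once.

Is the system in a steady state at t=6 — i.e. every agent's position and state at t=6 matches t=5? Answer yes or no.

yes

t=1: a0@(0,1):A a1@(4,4):B a2@(2,5):B a3@(3,0):B a4@(3,5):B a5@(3,1):B a6@(0,0):B a7@(2,1):B
t=2: a0@(0,2):A a1@(4,4):B a2@(2,5):B a3@(3,0):B a4@(3,5):B a5@(3,1):B a6@(0,3):B a7@(2,1):B
t=3: a0@(0,0):A a1@(4,4):B a2@(2,5):B a3@(3,0):B a4@(3,5):B a5@(3,1):B a6@(0,3):B a7@(2,1):B
t=4: (unchanged — steady state)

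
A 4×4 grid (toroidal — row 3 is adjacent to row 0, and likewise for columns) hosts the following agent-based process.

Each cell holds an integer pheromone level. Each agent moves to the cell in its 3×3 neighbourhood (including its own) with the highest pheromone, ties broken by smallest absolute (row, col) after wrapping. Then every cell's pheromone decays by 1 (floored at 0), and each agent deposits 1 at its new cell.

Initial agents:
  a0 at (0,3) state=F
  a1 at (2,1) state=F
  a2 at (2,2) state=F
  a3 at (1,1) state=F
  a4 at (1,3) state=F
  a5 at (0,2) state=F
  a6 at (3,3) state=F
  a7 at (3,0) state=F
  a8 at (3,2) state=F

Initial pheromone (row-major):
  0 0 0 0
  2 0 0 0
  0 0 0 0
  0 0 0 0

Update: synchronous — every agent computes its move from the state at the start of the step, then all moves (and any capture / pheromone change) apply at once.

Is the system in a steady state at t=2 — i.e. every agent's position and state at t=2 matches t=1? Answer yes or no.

t=1: a0@(1,0) a1@(1,0) a2@(1,1) a3@(1,0) a4@(1,0) a5@(0,1) a6@(0,0) a7@(0,0) a8@(0,1) | pheromone: 2 2 0 0 / 5 1 0 0 / 0 0 0 0 / 0 0 0 0
t=2: a0@(1,0) a1@(1,0) a2@(1,0) a3@(1,0) a4@(1,0) a5@(1,0) a6@(1,0) a7@(1,0) a8@(1,0) | pheromone: 1 1 0 0 / 13 0 0 0 / 0 0 0 0 / 0 0 0 0

no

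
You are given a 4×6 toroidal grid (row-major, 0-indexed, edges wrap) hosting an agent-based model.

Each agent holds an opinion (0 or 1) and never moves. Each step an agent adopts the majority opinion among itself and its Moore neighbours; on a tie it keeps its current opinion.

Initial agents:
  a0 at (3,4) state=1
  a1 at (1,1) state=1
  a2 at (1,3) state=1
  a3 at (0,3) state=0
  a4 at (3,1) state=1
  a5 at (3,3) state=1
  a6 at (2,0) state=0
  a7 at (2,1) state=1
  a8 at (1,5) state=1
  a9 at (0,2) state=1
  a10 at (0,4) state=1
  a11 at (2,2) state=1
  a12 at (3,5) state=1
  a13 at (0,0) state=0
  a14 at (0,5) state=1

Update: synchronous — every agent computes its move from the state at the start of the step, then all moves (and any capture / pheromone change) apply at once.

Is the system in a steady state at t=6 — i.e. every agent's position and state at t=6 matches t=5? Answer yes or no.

yes

t=1: a0@(3,4):1 a1@(1,1):1 a2@(1,3):1 a3@(0,3):1 a4@(3,1):1 a5@(3,3):1 a6@(2,0):1 a7@(2,1):1 a8@(1,5):1 a9@(0,2):1 a10@(0,4):1 a11@(2,2):1 a12@(3,5):1 a13@(0,0):1 a14@(0,5):1
t=2: (unchanged — steady state)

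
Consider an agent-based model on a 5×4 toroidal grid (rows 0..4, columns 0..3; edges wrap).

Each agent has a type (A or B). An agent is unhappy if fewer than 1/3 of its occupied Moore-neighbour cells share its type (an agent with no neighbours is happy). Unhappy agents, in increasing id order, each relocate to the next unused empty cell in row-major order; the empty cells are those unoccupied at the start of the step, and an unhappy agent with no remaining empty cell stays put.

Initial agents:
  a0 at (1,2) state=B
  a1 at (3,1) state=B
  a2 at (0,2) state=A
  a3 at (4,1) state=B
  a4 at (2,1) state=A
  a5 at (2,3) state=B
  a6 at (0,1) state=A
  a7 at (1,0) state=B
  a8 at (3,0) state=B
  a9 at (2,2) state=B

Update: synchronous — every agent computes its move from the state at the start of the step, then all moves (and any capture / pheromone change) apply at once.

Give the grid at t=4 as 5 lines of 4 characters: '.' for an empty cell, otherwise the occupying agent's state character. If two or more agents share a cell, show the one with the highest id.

t=1: a0@(1,2):B a1@(3,1):B a2@(0,2):A a3@(4,1):B a4@(0,0):A a5@(2,3):B a6@(0,3):A a7@(1,0):B a8@(3,0):B a9@(2,2):B
t=2: (unchanged — steady state)

A.AA
B.B.
..BB
BB..
.B..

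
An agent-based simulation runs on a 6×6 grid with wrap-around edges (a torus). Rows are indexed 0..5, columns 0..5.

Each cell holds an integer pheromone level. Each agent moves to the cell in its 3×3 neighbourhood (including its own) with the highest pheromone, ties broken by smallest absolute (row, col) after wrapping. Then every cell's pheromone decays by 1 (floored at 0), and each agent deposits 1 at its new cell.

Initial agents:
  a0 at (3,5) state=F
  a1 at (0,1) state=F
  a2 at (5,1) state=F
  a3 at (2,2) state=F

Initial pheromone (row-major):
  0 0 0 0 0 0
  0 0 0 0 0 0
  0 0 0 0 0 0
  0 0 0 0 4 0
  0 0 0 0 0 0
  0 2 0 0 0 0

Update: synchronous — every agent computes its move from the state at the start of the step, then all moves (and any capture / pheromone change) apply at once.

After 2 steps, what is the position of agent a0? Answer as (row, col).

(3, 4)

t=1: a0@(3,4) a1@(5,1) a2@(5,1) a3@(1,1) | pheromone: 0 0 0 0 0 0 / 0 1 0 0 0 0 / 0 0 0 0 0 0 / 0 0 0 0 4 0 / 0 0 0 0 0 0 / 0 3 0 0 0 0
t=2: a0@(3,4) a1@(5,1) a2@(5,1) a3@(1,1) | pheromone: 0 0 0 0 0 0 / 0 1 0 0 0 0 / 0 0 0 0 0 0 / 0 0 0 0 4 0 / 0 0 0 0 0 0 / 0 4 0 0 0 0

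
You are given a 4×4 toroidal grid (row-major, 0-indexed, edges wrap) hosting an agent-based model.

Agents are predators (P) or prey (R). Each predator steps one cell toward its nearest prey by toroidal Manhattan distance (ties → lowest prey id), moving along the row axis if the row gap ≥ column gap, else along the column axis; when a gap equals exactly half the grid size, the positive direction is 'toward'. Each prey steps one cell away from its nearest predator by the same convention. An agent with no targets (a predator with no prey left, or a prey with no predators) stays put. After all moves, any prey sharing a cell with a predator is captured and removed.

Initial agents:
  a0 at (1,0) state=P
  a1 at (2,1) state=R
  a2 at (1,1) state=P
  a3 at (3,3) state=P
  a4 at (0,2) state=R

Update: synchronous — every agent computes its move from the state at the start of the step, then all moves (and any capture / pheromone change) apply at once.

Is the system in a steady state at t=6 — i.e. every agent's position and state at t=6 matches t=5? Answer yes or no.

t=1: a0@(2,0):P a1@(3,1):R a2@(2,1):P a3@(0,3):P a4@(3,2):R
t=2: a0@(3,0):P a1@(0,1):R a2@(3,1):P a3@(3,3):P a4@(0,2):R
t=3: a0@(0,0):P a1@(1,1):R a2@(0,1):P a3@(0,3):P a4@(1,2):R
t=4: a0@(1,0):P a1@(2,1):R a2@(1,1):P a3@(1,3):P a4@(2,2):R
t=5: a0@(2,0):P a1@(3,1):R a2@(2,1):P a3@(2,3):P a4@(3,2):R
t=6: a0@(3,0):P a1@(0,1):R a2@(3,1):P a3@(3,3):P a4@(0,2):R

no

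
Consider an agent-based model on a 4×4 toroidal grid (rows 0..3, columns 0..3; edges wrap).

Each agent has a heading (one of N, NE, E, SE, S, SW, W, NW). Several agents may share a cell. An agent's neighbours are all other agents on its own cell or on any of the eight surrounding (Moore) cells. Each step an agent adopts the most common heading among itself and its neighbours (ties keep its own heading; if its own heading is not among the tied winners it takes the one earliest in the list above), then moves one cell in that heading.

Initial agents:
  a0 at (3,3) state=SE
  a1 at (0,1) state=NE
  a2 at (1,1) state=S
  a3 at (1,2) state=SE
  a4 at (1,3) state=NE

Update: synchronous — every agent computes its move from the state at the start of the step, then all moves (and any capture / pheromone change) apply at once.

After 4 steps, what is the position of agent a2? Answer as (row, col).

(1, 3)

t=1: a0@(0,0):SE a1@(3,2):NE a2@(2,1):S a3@(0,3):NE a4@(0,0):NE
t=2: a0@(3,1):NE a1@(2,3):NE a2@(3,1):S a3@(3,0):NE a4@(3,1):NE
t=3: a0@(2,2):NE a1@(1,0):NE a2@(2,2):NE a3@(2,1):NE a4@(2,2):NE
t=4: a0@(1,3):NE a1@(0,1):NE a2@(1,3):NE a3@(1,2):NE a4@(1,3):NE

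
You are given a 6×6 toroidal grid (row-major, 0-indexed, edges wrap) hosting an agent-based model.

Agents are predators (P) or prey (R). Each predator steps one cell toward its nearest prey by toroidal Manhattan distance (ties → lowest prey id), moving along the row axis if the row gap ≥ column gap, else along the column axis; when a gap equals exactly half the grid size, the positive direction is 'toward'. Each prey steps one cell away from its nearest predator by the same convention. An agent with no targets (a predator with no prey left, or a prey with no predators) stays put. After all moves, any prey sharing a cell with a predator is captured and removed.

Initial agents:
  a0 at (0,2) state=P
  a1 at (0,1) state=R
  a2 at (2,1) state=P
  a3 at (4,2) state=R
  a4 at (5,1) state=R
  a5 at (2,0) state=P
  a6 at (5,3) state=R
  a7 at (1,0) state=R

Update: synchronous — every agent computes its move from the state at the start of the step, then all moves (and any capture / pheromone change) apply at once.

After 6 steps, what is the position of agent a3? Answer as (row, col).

t=1: a0@(0,1):P a1@(0,0):R a2@(1,1):P a3@(3,2):R a4@(4,1):R a5@(1,0):P a6@(4,3):R a7@(0,0):R
t=2: a0@(0,0):P a1@(0,5):R a2@(0,1):P a3@(4,2):R a4@(3,1):R a5@(0,0):P a6@(3,3):R a7@(0,5):R
t=3: a0@(0,5):P a1@(0,4):R a2@(0,0):P a3@(3,2):R a4@(2,1):R a5@(0,5):P a6@(2,3):R a7@(0,4):R
t=4: a0@(0,4):P a1@(0,3):R a2@(0,5):P a3@(2,2):R a4@(3,1):R a5@(0,4):P a6@(3,3):R a7@(0,3):R
t=5: a0@(0,3):P a1@(0,2):R a2@(0,4):P a3@(3,2):R a4@(2,1):R a5@(0,3):P a6@(2,3):R a7@(0,2):R
t=6: a0@(0,2):P a1@(0,1):R a2@(0,3):P a3@(2,2):R a4@(3,1):R a5@(0,2):P a6@(3,3):R a7@(0,1):R

(2, 2)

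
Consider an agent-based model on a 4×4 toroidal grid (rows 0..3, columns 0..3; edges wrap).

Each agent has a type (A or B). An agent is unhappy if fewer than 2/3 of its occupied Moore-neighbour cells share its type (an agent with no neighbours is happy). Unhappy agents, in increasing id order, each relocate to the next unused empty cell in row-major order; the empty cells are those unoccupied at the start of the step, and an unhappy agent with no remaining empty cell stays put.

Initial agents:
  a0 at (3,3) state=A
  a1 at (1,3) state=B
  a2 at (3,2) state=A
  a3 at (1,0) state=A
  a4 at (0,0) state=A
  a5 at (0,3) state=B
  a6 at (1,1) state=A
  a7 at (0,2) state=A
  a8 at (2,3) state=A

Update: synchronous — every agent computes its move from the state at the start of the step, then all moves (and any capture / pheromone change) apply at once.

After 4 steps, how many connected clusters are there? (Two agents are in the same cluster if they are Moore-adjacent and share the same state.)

t=1: a0@(3,3):A a1@(0,1):B a2@(3,2):A a3@(1,2):A a4@(2,0):A a5@(2,1):B a6@(1,1):A a7@(2,2):A a8@(2,3):A
t=2: a0@(3,3):A a1@(0,0):B a2@(0,2):A a3@(0,3):A a4@(2,0):A a5@(1,0):B a6@(1,3):A a7@(2,2):A a8@(2,3):A
t=3: a0@(3,3):A a1@(0,1):B a2@(0,2):A a3@(1,1):A a4@(2,0):A a5@(1,2):B a6@(1,3):A a7@(2,2):A a8@(2,3):A
t=4: a0@(3,3):A a1@(0,0):B a2@(0,3):A a3@(1,0):A a4@(2,0):A a5@(2,1):B a6@(1,3):A a7@(2,2):A a8@(2,3):A

3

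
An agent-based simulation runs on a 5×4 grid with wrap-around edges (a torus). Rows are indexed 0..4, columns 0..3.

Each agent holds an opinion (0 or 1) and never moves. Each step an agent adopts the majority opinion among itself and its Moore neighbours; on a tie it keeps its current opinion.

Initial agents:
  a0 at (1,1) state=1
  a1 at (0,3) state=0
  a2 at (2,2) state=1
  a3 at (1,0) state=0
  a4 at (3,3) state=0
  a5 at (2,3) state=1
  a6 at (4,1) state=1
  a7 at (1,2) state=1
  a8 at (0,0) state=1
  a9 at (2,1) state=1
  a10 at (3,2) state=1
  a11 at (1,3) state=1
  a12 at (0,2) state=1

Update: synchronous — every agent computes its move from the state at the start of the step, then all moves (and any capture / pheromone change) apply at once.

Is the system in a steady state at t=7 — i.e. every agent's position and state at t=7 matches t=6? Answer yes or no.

yes

t=1: a0@(1,1):1 a1@(0,3):1 a2@(2,2):1 a3@(1,0):1 a4@(3,3):1 a5@(2,3):1 a6@(4,1):1 a7@(1,2):1 a8@(0,0):1 a9@(2,1):1 a10@(3,2):1 a11@(1,3):1 a12@(0,2):1
t=2: (unchanged — steady state)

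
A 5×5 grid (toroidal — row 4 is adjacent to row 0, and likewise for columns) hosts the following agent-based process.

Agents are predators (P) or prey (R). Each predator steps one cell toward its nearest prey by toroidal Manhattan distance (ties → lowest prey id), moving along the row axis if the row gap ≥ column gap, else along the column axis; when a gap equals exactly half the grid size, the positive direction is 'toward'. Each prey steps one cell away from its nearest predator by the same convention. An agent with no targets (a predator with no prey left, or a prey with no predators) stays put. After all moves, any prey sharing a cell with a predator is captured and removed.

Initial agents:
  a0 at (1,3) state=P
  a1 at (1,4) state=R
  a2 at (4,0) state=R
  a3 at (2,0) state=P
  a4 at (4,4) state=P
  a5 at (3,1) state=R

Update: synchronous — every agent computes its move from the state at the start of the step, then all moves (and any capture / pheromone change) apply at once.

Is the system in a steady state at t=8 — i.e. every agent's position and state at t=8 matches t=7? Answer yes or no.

t=1: a0@(1,4):P a2@(4,1):R a3@(1,0):P a4@(4,0):P a5@(4,1):R
t=2: a0@(0,4):P a2@(4,2):R a3@(0,0):P a4@(4,1):P a5@(4,2):R
t=3: a0@(0,3):P a2@(4,3):R a3@(0,1):P a4@(4,2):P a5@(4,3):R
t=4: a0@(4,3):P a2@(3,3):R a3@(0,2):P a4@(4,3):P a5@(3,3):R
t=5: a0@(3,3):P a2@(2,3):R a3@(4,2):P a4@(3,3):P a5@(2,3):R
t=6: a0@(2,3):P a2@(1,3):R a3@(3,2):P a4@(2,3):P a5@(1,3):R
t=7: a0@(1,3):P a2@(0,3):R a3@(2,2):P a4@(1,3):P a5@(0,3):R
t=8: a0@(0,3):P a2@(4,3):R a3@(1,2):P a4@(0,3):P a5@(4,3):R

no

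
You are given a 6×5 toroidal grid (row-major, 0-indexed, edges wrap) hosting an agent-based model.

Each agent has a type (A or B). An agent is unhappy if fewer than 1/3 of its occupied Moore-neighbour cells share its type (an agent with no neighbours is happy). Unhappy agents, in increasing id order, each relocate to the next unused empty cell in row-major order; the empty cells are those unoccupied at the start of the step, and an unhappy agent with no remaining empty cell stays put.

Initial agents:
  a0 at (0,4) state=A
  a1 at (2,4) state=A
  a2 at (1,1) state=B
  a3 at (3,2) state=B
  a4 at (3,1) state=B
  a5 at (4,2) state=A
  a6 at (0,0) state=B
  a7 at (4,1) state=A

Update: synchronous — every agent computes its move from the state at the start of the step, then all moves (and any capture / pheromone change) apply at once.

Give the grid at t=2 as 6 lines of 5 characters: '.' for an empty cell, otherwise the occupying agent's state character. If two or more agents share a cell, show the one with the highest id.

t=1: a0@(0,1):A a1@(2,4):A a2@(1,1):B a3@(3,2):B a4@(3,1):B a5@(4,2):A a6@(0,0):B a7@(4,1):A
t=2: a0@(0,2):A a1@(2,4):A a2@(1,1):B a3@(3,2):B a4@(3,1):B a5@(4,2):A a6@(0,0):B a7@(4,1):A

B.A..
.B...
....A
.BB..
.AA..
.....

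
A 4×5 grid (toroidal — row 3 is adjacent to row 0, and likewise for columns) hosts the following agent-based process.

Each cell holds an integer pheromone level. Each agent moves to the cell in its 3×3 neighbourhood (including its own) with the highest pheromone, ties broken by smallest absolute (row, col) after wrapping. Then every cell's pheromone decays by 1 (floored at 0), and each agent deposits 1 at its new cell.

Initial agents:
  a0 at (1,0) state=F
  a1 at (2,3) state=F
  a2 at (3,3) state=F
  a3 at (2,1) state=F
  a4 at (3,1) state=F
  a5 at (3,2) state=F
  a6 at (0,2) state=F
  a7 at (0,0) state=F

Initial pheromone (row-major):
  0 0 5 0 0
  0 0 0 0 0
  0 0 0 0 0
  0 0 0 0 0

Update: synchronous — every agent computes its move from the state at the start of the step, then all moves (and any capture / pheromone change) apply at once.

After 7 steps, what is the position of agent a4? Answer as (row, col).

t=1: a0@(0,0) a1@(1,2) a2@(0,2) a3@(1,0) a4@(0,2) a5@(0,2) a6@(0,2) a7@(0,0) | pheromone: 2 0 8 0 0 / 1 0 1 0 0 / 0 0 0 0 0 / 0 0 0 0 0
t=2: a0@(0,0) a1@(0,2) a2@(0,2) a3@(0,0) a4@(0,2) a5@(0,2) a6@(0,2) a7@(0,0) | pheromone: 4 0 12 0 0 / 0 0 0 0 0 / 0 0 0 0 0 / 0 0 0 0 0
t=3: a0@(0,0) a1@(0,2) a2@(0,2) a3@(0,0) a4@(0,2) a5@(0,2) a6@(0,2) a7@(0,0) | pheromone: 6 0 16 0 0 / 0 0 0 0 0 / 0 0 0 0 0 / 0 0 0 0 0
t=4: a0@(0,0) a1@(0,2) a2@(0,2) a3@(0,0) a4@(0,2) a5@(0,2) a6@(0,2) a7@(0,0) | pheromone: 8 0 20 0 0 / 0 0 0 0 0 / 0 0 0 0 0 / 0 0 0 0 0
t=5: a0@(0,0) a1@(0,2) a2@(0,2) a3@(0,0) a4@(0,2) a5@(0,2) a6@(0,2) a7@(0,0) | pheromone: 10 0 24 0 0 / 0 0 0 0 0 / 0 0 0 0 0 / 0 0 0 0 0
t=6: a0@(0,0) a1@(0,2) a2@(0,2) a3@(0,0) a4@(0,2) a5@(0,2) a6@(0,2) a7@(0,0) | pheromone: 12 0 28 0 0 / 0 0 0 0 0 / 0 0 0 0 0 / 0 0 0 0 0
t=7: a0@(0,0) a1@(0,2) a2@(0,2) a3@(0,0) a4@(0,2) a5@(0,2) a6@(0,2) a7@(0,0) | pheromone: 14 0 32 0 0 / 0 0 0 0 0 / 0 0 0 0 0 / 0 0 0 0 0

(0, 2)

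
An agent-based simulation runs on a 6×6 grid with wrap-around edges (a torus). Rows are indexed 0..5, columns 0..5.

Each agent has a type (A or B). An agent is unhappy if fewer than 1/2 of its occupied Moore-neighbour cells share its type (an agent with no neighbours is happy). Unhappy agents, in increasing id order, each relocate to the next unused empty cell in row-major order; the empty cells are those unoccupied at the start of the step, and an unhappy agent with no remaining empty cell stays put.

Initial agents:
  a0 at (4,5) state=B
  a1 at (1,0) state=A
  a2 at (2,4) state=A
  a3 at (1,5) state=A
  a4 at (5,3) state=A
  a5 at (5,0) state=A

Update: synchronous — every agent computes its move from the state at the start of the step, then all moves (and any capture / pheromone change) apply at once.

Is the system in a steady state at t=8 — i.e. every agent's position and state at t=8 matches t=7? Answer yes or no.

no

t=1: a0@(0,0):B a1@(1,0):A a2@(2,4):A a3@(1,5):A a4@(5,3):A a5@(0,1):A
t=2: a0@(0,2):B a1@(1,0):A a2@(2,4):A a3@(1,5):A a4@(5,3):A a5@(0,1):A
t=3: a0@(0,0):B a1@(1,0):A a2@(2,4):A a3@(1,5):A a4@(0,3):A a5@(0,1):A
t=4: a0@(0,2):B a1@(1,0):A a2@(2,4):A a3@(1,5):A a4@(0,3):A a5@(0,1):A
t=5: a0@(0,0):B a1@(1,0):A a2@(2,4):A a3@(1,5):A a4@(0,4):A a5@(0,1):A
t=6: a0@(0,2):B a1@(1,0):A a2@(2,4):A a3@(1,5):A a4@(0,4):A a5@(0,1):A
t=7: a0@(0,0):B a1@(1,0):A a2@(2,4):A a3@(1,5):A a4@(0,4):A a5@(0,1):A
t=8: a0@(0,2):B a1@(1,0):A a2@(2,4):A a3@(1,5):A a4@(0,4):A a5@(0,1):A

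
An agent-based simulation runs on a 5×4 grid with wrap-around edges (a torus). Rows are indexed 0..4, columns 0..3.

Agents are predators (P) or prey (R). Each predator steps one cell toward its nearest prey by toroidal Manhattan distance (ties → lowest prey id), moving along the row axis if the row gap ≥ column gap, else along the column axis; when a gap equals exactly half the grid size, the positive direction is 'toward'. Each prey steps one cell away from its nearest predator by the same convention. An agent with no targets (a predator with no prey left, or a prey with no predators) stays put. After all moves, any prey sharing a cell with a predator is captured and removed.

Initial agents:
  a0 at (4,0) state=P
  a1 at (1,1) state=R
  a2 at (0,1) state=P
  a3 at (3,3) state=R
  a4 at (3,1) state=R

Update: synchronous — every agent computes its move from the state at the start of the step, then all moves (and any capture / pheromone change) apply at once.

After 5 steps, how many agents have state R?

3

t=1: a0@(3,0):P a1@(2,1):R a2@(1,1):P a3@(2,3):R a4@(2,1):R
t=2: a0@(2,0):P a1@(3,1):R a2@(2,1):P a3@(1,3):R a4@(3,1):R
t=3: a0@(3,0):P a1@(4,1):R a2@(3,1):P a3@(0,3):R a4@(4,1):R
t=4: a0@(4,0):P a1@(0,1):R a2@(4,1):P a3@(1,3):R a4@(0,1):R
t=5: a0@(0,0):P a1@(1,1):R a2@(0,1):P a3@(2,3):R a4@(1,1):R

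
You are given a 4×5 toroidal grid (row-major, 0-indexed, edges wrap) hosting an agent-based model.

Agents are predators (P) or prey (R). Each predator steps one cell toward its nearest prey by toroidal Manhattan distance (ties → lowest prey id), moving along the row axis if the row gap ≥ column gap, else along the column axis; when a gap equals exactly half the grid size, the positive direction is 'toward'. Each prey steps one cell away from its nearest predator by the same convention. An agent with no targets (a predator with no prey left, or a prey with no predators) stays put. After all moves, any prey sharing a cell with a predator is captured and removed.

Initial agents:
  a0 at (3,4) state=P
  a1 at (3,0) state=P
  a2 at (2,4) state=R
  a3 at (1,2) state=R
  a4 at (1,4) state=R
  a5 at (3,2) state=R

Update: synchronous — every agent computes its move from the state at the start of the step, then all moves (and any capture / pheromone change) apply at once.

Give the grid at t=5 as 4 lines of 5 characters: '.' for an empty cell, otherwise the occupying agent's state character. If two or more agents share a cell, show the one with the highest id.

..R.R
.R..R
P...P
.....

t=1: a0@(2,4):P a1@(2,0):P a2@(1,4):R a3@(0,2):R a4@(0,4):R a5@(3,1):R
t=2: a0@(1,4):P a1@(1,0):P a2@(0,4):R a3@(3,2):R a4@(3,4):R a5@(0,1):R
t=3: a0@(0,4):P a1@(0,0):P a2@(3,4):R a3@(2,2):R a4@(2,4):R a5@(3,1):R
t=4: a0@(3,4):P a1@(3,0):P a2@(2,4):R a3@(1,2):R a4@(1,4):R a5@(2,1):R
t=5: a0@(2,4):P a1@(2,0):P a2@(1,4):R a3@(0,2):R a4@(0,4):R a5@(1,1):R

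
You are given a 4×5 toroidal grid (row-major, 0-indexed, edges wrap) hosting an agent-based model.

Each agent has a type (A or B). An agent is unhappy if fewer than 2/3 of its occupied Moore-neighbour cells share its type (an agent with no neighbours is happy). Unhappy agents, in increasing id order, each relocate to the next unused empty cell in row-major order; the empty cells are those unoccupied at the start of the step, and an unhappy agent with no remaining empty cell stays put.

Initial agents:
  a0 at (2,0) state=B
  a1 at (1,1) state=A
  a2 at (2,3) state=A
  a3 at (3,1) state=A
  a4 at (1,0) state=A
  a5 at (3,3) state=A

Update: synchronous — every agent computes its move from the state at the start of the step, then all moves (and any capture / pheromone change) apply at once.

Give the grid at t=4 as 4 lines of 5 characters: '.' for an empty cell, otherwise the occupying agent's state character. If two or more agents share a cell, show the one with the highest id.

t=1: a0@(0,0):B a1@(0,1):A a2@(2,3):A a3@(0,2):A a4@(0,3):A a5@(3,3):A
t=2: a0@(0,4):B a1@(1,0):A a2@(2,3):A a3@(0,2):A a4@(0,3):A a5@(3,3):A
t=3: a0@(0,0):B a1@(0,1):A a2@(2,3):A a3@(0,2):A a4@(0,3):A a5@(3,3):A
t=4: a0@(0,4):B a1@(1,0):A a2@(2,3):A a3@(0,2):A a4@(0,3):A a5@(3,3):A

..AAB
A....
...A.
...A.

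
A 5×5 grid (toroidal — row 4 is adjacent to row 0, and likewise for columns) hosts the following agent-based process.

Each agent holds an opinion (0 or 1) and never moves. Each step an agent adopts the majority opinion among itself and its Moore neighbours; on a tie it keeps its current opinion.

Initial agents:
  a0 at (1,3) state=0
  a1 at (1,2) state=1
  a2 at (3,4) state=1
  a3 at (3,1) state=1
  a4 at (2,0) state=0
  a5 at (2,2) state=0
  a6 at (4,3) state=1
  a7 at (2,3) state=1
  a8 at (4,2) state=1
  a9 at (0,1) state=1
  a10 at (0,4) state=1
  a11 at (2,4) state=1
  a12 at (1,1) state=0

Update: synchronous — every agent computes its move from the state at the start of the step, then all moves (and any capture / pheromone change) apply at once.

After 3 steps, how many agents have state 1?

13

t=1: a0@(1,3):1 a1@(1,2):1 a2@(3,4):1 a3@(3,1):1 a4@(2,0):1 a5@(2,2):0 a6@(4,3):1 a7@(2,3):1 a8@(4,2):1 a9@(0,1):1 a10@(0,4):1 a11@(2,4):1 a12@(1,1):0
t=2: a0@(1,3):1 a1@(1,2):1 a2@(3,4):1 a3@(3,1):1 a4@(2,0):1 a5@(2,2):1 a6@(4,3):1 a7@(2,3):1 a8@(4,2):1 a9@(0,1):1 a10@(0,4):1 a11@(2,4):1 a12@(1,1):1
t=3: (unchanged — steady state)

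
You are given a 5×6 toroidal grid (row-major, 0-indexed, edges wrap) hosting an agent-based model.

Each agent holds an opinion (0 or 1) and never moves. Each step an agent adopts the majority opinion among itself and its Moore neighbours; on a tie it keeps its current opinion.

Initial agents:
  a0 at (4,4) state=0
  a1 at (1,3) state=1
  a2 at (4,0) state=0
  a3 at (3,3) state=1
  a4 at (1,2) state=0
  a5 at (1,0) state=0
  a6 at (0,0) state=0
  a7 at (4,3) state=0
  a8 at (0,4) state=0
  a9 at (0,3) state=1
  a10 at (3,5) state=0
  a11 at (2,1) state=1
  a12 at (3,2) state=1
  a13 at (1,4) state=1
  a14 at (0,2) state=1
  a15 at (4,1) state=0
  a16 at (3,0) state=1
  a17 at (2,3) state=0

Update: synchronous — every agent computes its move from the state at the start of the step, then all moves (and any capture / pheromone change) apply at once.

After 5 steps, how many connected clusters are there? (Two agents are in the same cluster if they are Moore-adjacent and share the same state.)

t=1: a0@(4,4):0 a1@(1,3):1 a2@(4,0):0 a3@(3,3):0 a4@(1,2):1 a5@(1,0):0 a6@(0,0):0 a7@(4,3):1 a8@(0,4):0 a9@(0,3):1 a10@(3,5):0 a11@(2,1):1 a12@(3,2):1 a13@(1,4):1 a14@(0,2):1 a15@(4,1):0 a16@(3,0):0 a17@(2,3):1
t=2: a0@(4,4):0 a1@(1,3):1 a2@(4,0):0 a3@(3,3):1 a4@(1,2):1 a5@(1,0):0 a6@(0,0):0 a7@(4,3):1 a8@(0,4):1 a9@(0,3):1 a10@(3,5):0 a11@(2,1):1 a12@(3,2):1 a13@(1,4):1 a14@(0,2):1 a15@(4,1):0 a16@(3,0):0 a17@(2,3):1
t=3: a0@(4,4):1 a1@(1,3):1 a2@(4,0):0 a3@(3,3):1 a4@(1,2):1 a5@(1,0):0 a6@(0,0):0 a7@(4,3):1 a8@(0,4):1 a9@(0,3):1 a10@(3,5):0 a11@(2,1):1 a12@(3,2):1 a13@(1,4):1 a14@(0,2):1 a15@(4,1):0 a16@(3,0):0 a17@(2,3):1
t=4: (unchanged — steady state)

2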